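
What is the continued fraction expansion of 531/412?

[1; 3, 2, 6, 9]

Run the Euclidean algorithm on 531 and 412; the successive quotients are the partial quotients a_0, a_1, ... (each step inverts the fractional part left over by the previous one):
  531 = 1*412 + 119, so a_0 = 1.
  412 = 3*119 + 55, so a_1 = 3.
  119 = 2*55 + 9, so a_2 = 2.
  55 = 6*9 + 1, so a_3 = 6.
  9 = 9*1 + 0, so a_4 = 9.
The remainder reaches 0 after 5 divisions, so the expansion has 5 partial quotients, read off in order.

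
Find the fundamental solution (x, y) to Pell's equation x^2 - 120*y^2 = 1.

(x, y) = (11, 1)

First expand sqrt(120) as a continued fraction. With x_i = (sqrt(120) + m_i)/d_i and (m_0, d_0) = (0, 1): a_0 = floor(sqrt(120)) = 10, since 10^2 = 100 <= 120 < 121 = 11^2.
Iterate m_{i+1} = d_i*a_i - m_i, d_{i+1} = (120 - m_{i+1}^2)/d_i, a_{i+1} = floor((a_0 + m_{i+1})/d_{i+1}):
  m_1 = 1*10 - 0 = 10, d_1 = (120 - 10^2)/1 = 20/1 = 20, a_1 = floor((10 + 10)/20) = 1.
  m_2 = 20*1 - 10 = 10, d_2 = (120 - 10^2)/20 = 20/20 = 1, a_2 = floor((10 + 10)/1) = 20.
  m_3 = 1*20 - 10 = 10, d_3 = (120 - 10^2)/1 = 20/1 = 20: (m_3, d_3) = (m_1, d_1) = (10, 20), so from here the quotients repeat a_1, a_2; the period length is 2.
So sqrt(120) = [10; (1, 20)] with period length k = 2.
k is even, so the fundamental solution of x^2 - 120y^2 = 1 is (p_{k-1}, q_{k-1}) = (p_1, q_1); compute convergents through index 1.
Convergents (p_i = a_i*p_{i-1} + p_{i-2}, q_i = a_i*q_{i-1} + q_{i-2} with p_{-2}=0, p_{-1}=1, q_{-2}=1, q_{-1}=0):
  i=0: a_0=10, p_0 = 10*1 + 0 = 10, q_0 = 10*0 + 1 = 1.
  i=1: a_1=1, p_1 = 1*10 + 1 = 11, q_1 = 1*1 + 0 = 1.
Check: 11^2 - 120*1^2 = 121 - 120 = 1, so (x, y) = (11, 1) solves the equation, and by the theorem it is the least positive solution.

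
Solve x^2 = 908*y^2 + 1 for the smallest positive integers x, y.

First expand sqrt(908) as a continued fraction. With x_i = (sqrt(908) + m_i)/d_i and (m_0, d_0) = (0, 1): a_0 = floor(sqrt(908)) = 30, since 30^2 = 900 <= 908 < 961 = 31^2.
Iterate m_{i+1} = d_i*a_i - m_i, d_{i+1} = (908 - m_{i+1}^2)/d_i, a_{i+1} = floor((a_0 + m_{i+1})/d_{i+1}):
  m_1 = 1*30 - 0 = 30, d_1 = (908 - 30^2)/1 = 8/1 = 8, a_1 = floor((30 + 30)/8) = 7.
  m_2 = 8*7 - 30 = 26, d_2 = (908 - 26^2)/8 = 232/8 = 29, a_2 = floor((30 + 26)/29) = 1.
  m_3 = 29*1 - 26 = 3, d_3 = (908 - 3^2)/29 = 899/29 = 31, a_3 = floor((30 + 3)/31) = 1.
  m_4 = 31*1 - 3 = 28, d_4 = (908 - 28^2)/31 = 124/31 = 4, a_4 = floor((30 + 28)/4) = 14.
  m_5 = 4*14 - 28 = 28, d_5 = (908 - 28^2)/4 = 124/4 = 31, a_5 = floor((30 + 28)/31) = 1.
  m_6 = 31*1 - 28 = 3, d_6 = (908 - 3^2)/31 = 899/31 = 29, a_6 = floor((30 + 3)/29) = 1.
  m_7 = 29*1 - 3 = 26, d_7 = (908 - 26^2)/29 = 232/29 = 8, a_7 = floor((30 + 26)/8) = 7.
  m_8 = 8*7 - 26 = 30, d_8 = (908 - 30^2)/8 = 8/8 = 1, a_8 = floor((30 + 30)/1) = 60.
  m_9 = 1*60 - 30 = 30, d_9 = (908 - 30^2)/1 = 8/1 = 8: (m_9, d_9) = (m_1, d_1) = (30, 8), so from here the quotients repeat a_1, ..., a_8; the period length is 8.
So sqrt(908) = [30; (7, 1, 1, 14, 1, 1, 7, 60)] with period length k = 8.
k is even, so the fundamental solution of x^2 - 908y^2 = 1 is (p_{k-1}, q_{k-1}) = (p_7, q_7); compute convergents through index 7.
Convergents (p_i = a_i*p_{i-1} + p_{i-2}, q_i = a_i*q_{i-1} + q_{i-2} with p_{-2}=0, p_{-1}=1, q_{-2}=1, q_{-1}=0):
  i=0: a_0=30, p_0 = 30*1 + 0 = 30, q_0 = 30*0 + 1 = 1.
  i=1: a_1=7, p_1 = 7*30 + 1 = 211, q_1 = 7*1 + 0 = 7.
  i=2: a_2=1, p_2 = 1*211 + 30 = 241, q_2 = 1*7 + 1 = 8.
  i=3: a_3=1, p_3 = 1*241 + 211 = 452, q_3 = 1*8 + 7 = 15.
  i=4: a_4=14, p_4 = 14*452 + 241 = 6569, q_4 = 14*15 + 8 = 218.
  i=5: a_5=1, p_5 = 1*6569 + 452 = 7021, q_5 = 1*218 + 15 = 233.
  i=6: a_6=1, p_6 = 1*7021 + 6569 = 13590, q_6 = 1*233 + 218 = 451.
  i=7: a_7=7, p_7 = 7*13590 + 7021 = 102151, q_7 = 7*451 + 233 = 3390.
Check: 102151^2 - 908*3390^2 = 10434826801 - 10434826800 = 1, so (x, y) = (102151, 3390) solves the equation, and by the theorem it is the least positive solution.

(x, y) = (102151, 3390)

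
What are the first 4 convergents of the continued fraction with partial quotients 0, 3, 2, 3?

Using the convergent recurrence p_i = a_i*p_{i-1} + p_{i-2}, q_i = a_i*q_{i-1} + q_{i-2} with p_{-2}=0, p_{-1}=1, q_{-2}=1, q_{-1}=0:
  i=0: a_0=0, p_0 = 0*1 + 0 = 0, q_0 = 0*0 + 1 = 1.
  i=1: a_1=3, p_1 = 3*0 + 1 = 1, q_1 = 3*1 + 0 = 3.
  i=2: a_2=2, p_2 = 2*1 + 0 = 2, q_2 = 2*3 + 1 = 7.
  i=3: a_3=3, p_3 = 3*2 + 1 = 7, q_3 = 3*7 + 3 = 24.

0/1, 1/3, 2/7, 7/24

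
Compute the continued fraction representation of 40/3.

Run the Euclidean algorithm on 40 and 3; the successive quotients are the partial quotients a_0, a_1, ... (each step inverts the fractional part left over by the previous one):
  40 = 13*3 + 1, so a_0 = 13.
  3 = 3*1 + 0, so a_1 = 3.
The remainder reaches 0 after 2 divisions, so the expansion has 2 partial quotients, read off in order.

[13; 3]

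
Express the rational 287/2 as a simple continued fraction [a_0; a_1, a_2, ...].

[143; 2]

Run the Euclidean algorithm on 287 and 2; the successive quotients are the partial quotients a_0, a_1, ... (each step inverts the fractional part left over by the previous one):
  287 = 143*2 + 1, so a_0 = 143.
  2 = 2*1 + 0, so a_1 = 2.
The remainder reaches 0 after 2 divisions, so the expansion has 2 partial quotients, read off in order.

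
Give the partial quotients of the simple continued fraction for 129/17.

Run the Euclidean algorithm on 129 and 17; the successive quotients are the partial quotients a_0, a_1, ... (each step inverts the fractional part left over by the previous one):
  129 = 7*17 + 10, so a_0 = 7.
  17 = 1*10 + 7, so a_1 = 1.
  10 = 1*7 + 3, so a_2 = 1.
  7 = 2*3 + 1, so a_3 = 2.
  3 = 3*1 + 0, so a_4 = 3.
The remainder reaches 0 after 5 divisions, so the expansion has 5 partial quotients, read off in order.

[7; 1, 1, 2, 3]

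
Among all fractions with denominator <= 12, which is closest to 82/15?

Expand x = 82/15 as a continued fraction with the Euclidean algorithm:
  82 = 5*15 + 7, so a_0 = 5.
  15 = 2*7 + 1, so a_1 = 2.
  7 = 7*1 + 0, so a_2 = 7.
so x = [5; 2, 7].
Convergents (p_i = a_i*p_{i-1} + p_{i-2}, q_i = a_i*q_{i-1} + q_{i-2} with p_{-2}=0, p_{-1}=1, q_{-2}=1, q_{-1}=0), until the denominator exceeds 12:
  i=0: a_0=5, p_0 = 5*1 + 0 = 5, q_0 = 5*0 + 1 = 1.
  i=1: a_1=2, p_1 = 2*5 + 1 = 11, q_1 = 2*1 + 0 = 2.
  i=2: a_2=7, p_2 = 7*11 + 5 = 82, q_2 = 7*2 + 1 = 15.
q_2 = 15 > 12, so the last convergent with denominator <= 12 is p_1/q_1 = 11/2.
The closest fraction with denominator <= 12 is either p_1/q_1 or the intermediate fraction (k*p_1 + p_0)/(k*q_1 + q_0) with the largest k >= 1 whose denominator stays <= 12; these approach x as k grows, and every other convergent or intermediate fraction in range is farther away.
Largest k: floor((12 - q_0)/q_1) = floor((12 - 1)/2) = 5.
That gives (5*11 + 5)/(5*2 + 1) = 60/11.
Compare the errors: |x - 11/2| = |82*2 - 11*15|/(15*2) = 1/30, and |x - 60/11| = |82*11 - 60*15|/(15*11) = 2/165.
Cross-multiplying, 2*30 = 60 < 165 = 1*165, so 2/165 is smaller: the intermediate fraction 60/11 is closer to x than 11/2.

60/11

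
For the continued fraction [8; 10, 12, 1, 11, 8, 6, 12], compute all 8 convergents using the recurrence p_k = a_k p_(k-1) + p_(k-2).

8/1, 81/10, 980/121, 1061/131, 12651/1562, 102269/12627, 626265/77324, 7617449/940515

Using the convergent recurrence p_i = a_i*p_{i-1} + p_{i-2}, q_i = a_i*q_{i-1} + q_{i-2} with p_{-2}=0, p_{-1}=1, q_{-2}=1, q_{-1}=0:
  i=0: a_0=8, p_0 = 8*1 + 0 = 8, q_0 = 8*0 + 1 = 1.
  i=1: a_1=10, p_1 = 10*8 + 1 = 81, q_1 = 10*1 + 0 = 10.
  i=2: a_2=12, p_2 = 12*81 + 8 = 980, q_2 = 12*10 + 1 = 121.
  i=3: a_3=1, p_3 = 1*980 + 81 = 1061, q_3 = 1*121 + 10 = 131.
  i=4: a_4=11, p_4 = 11*1061 + 980 = 12651, q_4 = 11*131 + 121 = 1562.
  i=5: a_5=8, p_5 = 8*12651 + 1061 = 102269, q_5 = 8*1562 + 131 = 12627.
  i=6: a_6=6, p_6 = 6*102269 + 12651 = 626265, q_6 = 6*12627 + 1562 = 77324.
  i=7: a_7=12, p_7 = 12*626265 + 102269 = 7617449, q_7 = 12*77324 + 12627 = 940515.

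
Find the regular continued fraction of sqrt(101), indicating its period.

Write x_i = (sqrt(101) + m_i)/d_i with (m_0, d_0) = (0, 1). a_0 = floor(sqrt(101)) = 10, since 10^2 = 100 <= 101 < 121 = 11^2.
Iterate m_{i+1} = d_i*a_i - m_i, d_{i+1} = (101 - m_{i+1}^2)/d_i, a_{i+1} = floor((a_0 + m_{i+1})/d_{i+1}):
  m_1 = 1*10 - 0 = 10, d_1 = (101 - 10^2)/1 = 1/1 = 1, a_1 = floor((10 + 10)/1) = 20.
  m_2 = 1*20 - 10 = 10, d_2 = (101 - 10^2)/1 = 1/1 = 1: (m_2, d_2) = (m_1, d_1) = (10, 1), so from here the quotient a_1 repeats; the period length is 1.
Hence the expansion of sqrt(101) is a_0 = 10 followed by the repeating block 20 (period 1).

[10; (20)]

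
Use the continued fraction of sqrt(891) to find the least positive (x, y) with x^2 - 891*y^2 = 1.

First expand sqrt(891) as a continued fraction. With x_i = (sqrt(891) + m_i)/d_i and (m_0, d_0) = (0, 1): a_0 = floor(sqrt(891)) = 29, since 29^2 = 841 <= 891 < 900 = 30^2.
Iterate m_{i+1} = d_i*a_i - m_i, d_{i+1} = (891 - m_{i+1}^2)/d_i, a_{i+1} = floor((a_0 + m_{i+1})/d_{i+1}):
  m_1 = 1*29 - 0 = 29, d_1 = (891 - 29^2)/1 = 50/1 = 50, a_1 = floor((29 + 29)/50) = 1.
  m_2 = 50*1 - 29 = 21, d_2 = (891 - 21^2)/50 = 450/50 = 9, a_2 = floor((29 + 21)/9) = 5.
  m_3 = 9*5 - 21 = 24, d_3 = (891 - 24^2)/9 = 315/9 = 35, a_3 = floor((29 + 24)/35) = 1.
  m_4 = 35*1 - 24 = 11, d_4 = (891 - 11^2)/35 = 770/35 = 22, a_4 = floor((29 + 11)/22) = 1.
  m_5 = 22*1 - 11 = 11, d_5 = (891 - 11^2)/22 = 770/22 = 35, a_5 = floor((29 + 11)/35) = 1.
  m_6 = 35*1 - 11 = 24, d_6 = (891 - 24^2)/35 = 315/35 = 9, a_6 = floor((29 + 24)/9) = 5.
  m_7 = 9*5 - 24 = 21, d_7 = (891 - 21^2)/9 = 450/9 = 50, a_7 = floor((29 + 21)/50) = 1.
  m_8 = 50*1 - 21 = 29, d_8 = (891 - 29^2)/50 = 50/50 = 1, a_8 = floor((29 + 29)/1) = 58.
  m_9 = 1*58 - 29 = 29, d_9 = (891 - 29^2)/1 = 50/1 = 50: (m_9, d_9) = (m_1, d_1) = (29, 50), so from here the quotients repeat a_1, ..., a_8; the period length is 8.
So sqrt(891) = [29; (1, 5, 1, 1, 1, 5, 1, 58)] with period length k = 8.
k is even, so the fundamental solution of x^2 - 891y^2 = 1 is (p_{k-1}, q_{k-1}) = (p_7, q_7); compute convergents through index 7.
Convergents (p_i = a_i*p_{i-1} + p_{i-2}, q_i = a_i*q_{i-1} + q_{i-2} with p_{-2}=0, p_{-1}=1, q_{-2}=1, q_{-1}=0):
  i=0: a_0=29, p_0 = 29*1 + 0 = 29, q_0 = 29*0 + 1 = 1.
  i=1: a_1=1, p_1 = 1*29 + 1 = 30, q_1 = 1*1 + 0 = 1.
  i=2: a_2=5, p_2 = 5*30 + 29 = 179, q_2 = 5*1 + 1 = 6.
  i=3: a_3=1, p_3 = 1*179 + 30 = 209, q_3 = 1*6 + 1 = 7.
  i=4: a_4=1, p_4 = 1*209 + 179 = 388, q_4 = 1*7 + 6 = 13.
  i=5: a_5=1, p_5 = 1*388 + 209 = 597, q_5 = 1*13 + 7 = 20.
  i=6: a_6=5, p_6 = 5*597 + 388 = 3373, q_6 = 5*20 + 13 = 113.
  i=7: a_7=1, p_7 = 1*3373 + 597 = 3970, q_7 = 1*113 + 20 = 133.
Check: 3970^2 - 891*133^2 = 15760900 - 15760899 = 1, so (x, y) = (3970, 133) solves the equation, and by the theorem it is the least positive solution.

(x, y) = (3970, 133)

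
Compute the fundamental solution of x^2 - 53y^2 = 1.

(x, y) = (66249, 9100)

First expand sqrt(53) as a continued fraction. With x_i = (sqrt(53) + m_i)/d_i and (m_0, d_0) = (0, 1): a_0 = floor(sqrt(53)) = 7, since 7^2 = 49 <= 53 < 64 = 8^2.
Iterate m_{i+1} = d_i*a_i - m_i, d_{i+1} = (53 - m_{i+1}^2)/d_i, a_{i+1} = floor((a_0 + m_{i+1})/d_{i+1}):
  m_1 = 1*7 - 0 = 7, d_1 = (53 - 7^2)/1 = 4/1 = 4, a_1 = floor((7 + 7)/4) = 3.
  m_2 = 4*3 - 7 = 5, d_2 = (53 - 5^2)/4 = 28/4 = 7, a_2 = floor((7 + 5)/7) = 1.
  m_3 = 7*1 - 5 = 2, d_3 = (53 - 2^2)/7 = 49/7 = 7, a_3 = floor((7 + 2)/7) = 1.
  m_4 = 7*1 - 2 = 5, d_4 = (53 - 5^2)/7 = 28/7 = 4, a_4 = floor((7 + 5)/4) = 3.
  m_5 = 4*3 - 5 = 7, d_5 = (53 - 7^2)/4 = 4/4 = 1, a_5 = floor((7 + 7)/1) = 14.
  m_6 = 1*14 - 7 = 7, d_6 = (53 - 7^2)/1 = 4/1 = 4: (m_6, d_6) = (m_1, d_1) = (7, 4), so from here the quotients repeat a_1, ..., a_5; the period length is 5.
So sqrt(53) = [7; (3, 1, 1, 3, 14)] with period length k = 5.
k is odd, so (p_{k-1}, q_{k-1}) only solves x^2 - 53y^2 = -1 and the fundamental solution of x^2 - 53y^2 = 1 is (p_{2k-1}, q_{2k-1}) = (p_9, q_9); compute convergents through index 9, running through the period twice.
Convergents (p_i = a_i*p_{i-1} + p_{i-2}, q_i = a_i*q_{i-1} + q_{i-2} with p_{-2}=0, p_{-1}=1, q_{-2}=1, q_{-1}=0):
  i=0: a_0=7, p_0 = 7*1 + 0 = 7, q_0 = 7*0 + 1 = 1.
  i=1: a_1=3, p_1 = 3*7 + 1 = 22, q_1 = 3*1 + 0 = 3.
  i=2: a_2=1, p_2 = 1*22 + 7 = 29, q_2 = 1*3 + 1 = 4.
  i=3: a_3=1, p_3 = 1*29 + 22 = 51, q_3 = 1*4 + 3 = 7.
  i=4: a_4=3, p_4 = 3*51 + 29 = 182, q_4 = 3*7 + 4 = 25.
  i=5: a_5=14, p_5 = 14*182 + 51 = 2599, q_5 = 14*25 + 7 = 357.
  i=6: a_6=3, p_6 = 3*2599 + 182 = 7979, q_6 = 3*357 + 25 = 1096.
  i=7: a_7=1, p_7 = 1*7979 + 2599 = 10578, q_7 = 1*1096 + 357 = 1453.
  i=8: a_8=1, p_8 = 1*10578 + 7979 = 18557, q_8 = 1*1453 + 1096 = 2549.
  i=9: a_9=3, p_9 = 3*18557 + 10578 = 66249, q_9 = 3*2549 + 1453 = 9100.
Indeed p_4^2 - 53*q_4^2 = 33124 - 33125 = -1, not +1.
Check: 66249^2 - 53*9100^2 = 4388930001 - 4388930000 = 1, so (x, y) = (66249, 9100) solves the equation, and by the theorem it is the least positive solution.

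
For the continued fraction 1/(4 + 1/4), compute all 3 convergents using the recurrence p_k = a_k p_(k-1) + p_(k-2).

0/1, 1/4, 4/17

Using the convergent recurrence p_i = a_i*p_{i-1} + p_{i-2}, q_i = a_i*q_{i-1} + q_{i-2} with p_{-2}=0, p_{-1}=1, q_{-2}=1, q_{-1}=0:
  i=0: a_0=0, p_0 = 0*1 + 0 = 0, q_0 = 0*0 + 1 = 1.
  i=1: a_1=4, p_1 = 4*0 + 1 = 1, q_1 = 4*1 + 0 = 4.
  i=2: a_2=4, p_2 = 4*1 + 0 = 4, q_2 = 4*4 + 1 = 17.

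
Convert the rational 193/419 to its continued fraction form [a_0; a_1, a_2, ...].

[0; 2, 5, 1, 5, 1, 1, 2]

Run the Euclidean algorithm on 193 and 419; the successive quotients are the partial quotients a_0, a_1, ... (each step inverts the fractional part left over by the previous one):
  193 = 0*419 + 193, so a_0 = 0.
  419 = 2*193 + 33, so a_1 = 2.
  193 = 5*33 + 28, so a_2 = 5.
  33 = 1*28 + 5, so a_3 = 1.
  28 = 5*5 + 3, so a_4 = 5.
  5 = 1*3 + 2, so a_5 = 1.
  3 = 1*2 + 1, so a_6 = 1.
  2 = 2*1 + 0, so a_7 = 2.
The remainder reaches 0 after 8 divisions, so the expansion has 8 partial quotients, read off in order.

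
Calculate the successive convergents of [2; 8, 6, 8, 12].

2/1, 17/8, 104/49, 849/400, 10292/4849

Using the convergent recurrence p_i = a_i*p_{i-1} + p_{i-2}, q_i = a_i*q_{i-1} + q_{i-2} with p_{-2}=0, p_{-1}=1, q_{-2}=1, q_{-1}=0:
  i=0: a_0=2, p_0 = 2*1 + 0 = 2, q_0 = 2*0 + 1 = 1.
  i=1: a_1=8, p_1 = 8*2 + 1 = 17, q_1 = 8*1 + 0 = 8.
  i=2: a_2=6, p_2 = 6*17 + 2 = 104, q_2 = 6*8 + 1 = 49.
  i=3: a_3=8, p_3 = 8*104 + 17 = 849, q_3 = 8*49 + 8 = 400.
  i=4: a_4=12, p_4 = 12*849 + 104 = 10292, q_4 = 12*400 + 49 = 4849.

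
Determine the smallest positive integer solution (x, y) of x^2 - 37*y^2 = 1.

(x, y) = (73, 12)

First expand sqrt(37) as a continued fraction. With x_i = (sqrt(37) + m_i)/d_i and (m_0, d_0) = (0, 1): a_0 = floor(sqrt(37)) = 6, since 6^2 = 36 <= 37 < 49 = 7^2.
Iterate m_{i+1} = d_i*a_i - m_i, d_{i+1} = (37 - m_{i+1}^2)/d_i, a_{i+1} = floor((a_0 + m_{i+1})/d_{i+1}):
  m_1 = 1*6 - 0 = 6, d_1 = (37 - 6^2)/1 = 1/1 = 1, a_1 = floor((6 + 6)/1) = 12.
  m_2 = 1*12 - 6 = 6, d_2 = (37 - 6^2)/1 = 1/1 = 1: (m_2, d_2) = (m_1, d_1) = (6, 1), so from here the quotient a_1 repeats; the period length is 1.
So sqrt(37) = [6; (12)] with period length k = 1.
k is odd, so (p_{k-1}, q_{k-1}) only solves x^2 - 37y^2 = -1 and the fundamental solution of x^2 - 37y^2 = 1 is (p_{2k-1}, q_{2k-1}) = (p_1, q_1); compute convergents through index 1, running through the period twice.
Convergents (p_i = a_i*p_{i-1} + p_{i-2}, q_i = a_i*q_{i-1} + q_{i-2} with p_{-2}=0, p_{-1}=1, q_{-2}=1, q_{-1}=0):
  i=0: a_0=6, p_0 = 6*1 + 0 = 6, q_0 = 6*0 + 1 = 1.
  i=1: a_1=12, p_1 = 12*6 + 1 = 73, q_1 = 12*1 + 0 = 12.
Indeed p_0^2 - 37*q_0^2 = 36 - 37 = -1, not +1.
Check: 73^2 - 37*12^2 = 5329 - 5328 = 1, so (x, y) = (73, 12) solves the equation, and by the theorem it is the least positive solution.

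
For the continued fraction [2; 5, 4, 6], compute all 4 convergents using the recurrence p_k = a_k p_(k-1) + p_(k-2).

2/1, 11/5, 46/21, 287/131

Using the convergent recurrence p_i = a_i*p_{i-1} + p_{i-2}, q_i = a_i*q_{i-1} + q_{i-2} with p_{-2}=0, p_{-1}=1, q_{-2}=1, q_{-1}=0:
  i=0: a_0=2, p_0 = 2*1 + 0 = 2, q_0 = 2*0 + 1 = 1.
  i=1: a_1=5, p_1 = 5*2 + 1 = 11, q_1 = 5*1 + 0 = 5.
  i=2: a_2=4, p_2 = 4*11 + 2 = 46, q_2 = 4*5 + 1 = 21.
  i=3: a_3=6, p_3 = 6*46 + 11 = 287, q_3 = 6*21 + 5 = 131.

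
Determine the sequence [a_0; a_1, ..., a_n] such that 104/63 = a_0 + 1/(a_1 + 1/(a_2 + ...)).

[1; 1, 1, 1, 6, 3]

Run the Euclidean algorithm on 104 and 63; the successive quotients are the partial quotients a_0, a_1, ... (each step inverts the fractional part left over by the previous one):
  104 = 1*63 + 41, so a_0 = 1.
  63 = 1*41 + 22, so a_1 = 1.
  41 = 1*22 + 19, so a_2 = 1.
  22 = 1*19 + 3, so a_3 = 1.
  19 = 6*3 + 1, so a_4 = 6.
  3 = 3*1 + 0, so a_5 = 3.
The remainder reaches 0 after 6 divisions, so the expansion has 6 partial quotients, read off in order.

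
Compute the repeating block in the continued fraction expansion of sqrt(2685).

[51; (1, 4, 2, 6, 2, 4, 1, 102)]

Write x_i = (sqrt(2685) + m_i)/d_i with (m_0, d_0) = (0, 1). a_0 = floor(sqrt(2685)) = 51, since 51^2 = 2601 <= 2685 < 2704 = 52^2.
Iterate m_{i+1} = d_i*a_i - m_i, d_{i+1} = (2685 - m_{i+1}^2)/d_i, a_{i+1} = floor((a_0 + m_{i+1})/d_{i+1}):
  m_1 = 1*51 - 0 = 51, d_1 = (2685 - 51^2)/1 = 84/1 = 84, a_1 = floor((51 + 51)/84) = 1.
  m_2 = 84*1 - 51 = 33, d_2 = (2685 - 33^2)/84 = 1596/84 = 19, a_2 = floor((51 + 33)/19) = 4.
  m_3 = 19*4 - 33 = 43, d_3 = (2685 - 43^2)/19 = 836/19 = 44, a_3 = floor((51 + 43)/44) = 2.
  m_4 = 44*2 - 43 = 45, d_4 = (2685 - 45^2)/44 = 660/44 = 15, a_4 = floor((51 + 45)/15) = 6.
  m_5 = 15*6 - 45 = 45, d_5 = (2685 - 45^2)/15 = 660/15 = 44, a_5 = floor((51 + 45)/44) = 2.
  m_6 = 44*2 - 45 = 43, d_6 = (2685 - 43^2)/44 = 836/44 = 19, a_6 = floor((51 + 43)/19) = 4.
  m_7 = 19*4 - 43 = 33, d_7 = (2685 - 33^2)/19 = 1596/19 = 84, a_7 = floor((51 + 33)/84) = 1.
  m_8 = 84*1 - 33 = 51, d_8 = (2685 - 51^2)/84 = 84/84 = 1, a_8 = floor((51 + 51)/1) = 102.
  m_9 = 1*102 - 51 = 51, d_9 = (2685 - 51^2)/1 = 84/1 = 84: (m_9, d_9) = (m_1, d_1) = (51, 84), so from here the quotients repeat a_1, ..., a_8; the period length is 8.
Hence the expansion of sqrt(2685) is a_0 = 51 followed by the repeating block 1, 4, 2, 6, 2, 4, 1, 102 (period 8).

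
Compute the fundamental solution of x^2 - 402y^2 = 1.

First expand sqrt(402) as a continued fraction. With x_i = (sqrt(402) + m_i)/d_i and (m_0, d_0) = (0, 1): a_0 = floor(sqrt(402)) = 20, since 20^2 = 400 <= 402 < 441 = 21^2.
Iterate m_{i+1} = d_i*a_i - m_i, d_{i+1} = (402 - m_{i+1}^2)/d_i, a_{i+1} = floor((a_0 + m_{i+1})/d_{i+1}):
  m_1 = 1*20 - 0 = 20, d_1 = (402 - 20^2)/1 = 2/1 = 2, a_1 = floor((20 + 20)/2) = 20.
  m_2 = 2*20 - 20 = 20, d_2 = (402 - 20^2)/2 = 2/2 = 1, a_2 = floor((20 + 20)/1) = 40.
  m_3 = 1*40 - 20 = 20, d_3 = (402 - 20^2)/1 = 2/1 = 2: (m_3, d_3) = (m_1, d_1) = (20, 2), so from here the quotients repeat a_1, a_2; the period length is 2.
So sqrt(402) = [20; (20, 40)] with period length k = 2.
k is even, so the fundamental solution of x^2 - 402y^2 = 1 is (p_{k-1}, q_{k-1}) = (p_1, q_1); compute convergents through index 1.
Convergents (p_i = a_i*p_{i-1} + p_{i-2}, q_i = a_i*q_{i-1} + q_{i-2} with p_{-2}=0, p_{-1}=1, q_{-2}=1, q_{-1}=0):
  i=0: a_0=20, p_0 = 20*1 + 0 = 20, q_0 = 20*0 + 1 = 1.
  i=1: a_1=20, p_1 = 20*20 + 1 = 401, q_1 = 20*1 + 0 = 20.
Check: 401^2 - 402*20^2 = 160801 - 160800 = 1, so (x, y) = (401, 20) solves the equation, and by the theorem it is the least positive solution.

(x, y) = (401, 20)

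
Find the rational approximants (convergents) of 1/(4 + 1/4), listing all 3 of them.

Using the convergent recurrence p_i = a_i*p_{i-1} + p_{i-2}, q_i = a_i*q_{i-1} + q_{i-2} with p_{-2}=0, p_{-1}=1, q_{-2}=1, q_{-1}=0:
  i=0: a_0=0, p_0 = 0*1 + 0 = 0, q_0 = 0*0 + 1 = 1.
  i=1: a_1=4, p_1 = 4*0 + 1 = 1, q_1 = 4*1 + 0 = 4.
  i=2: a_2=4, p_2 = 4*1 + 0 = 4, q_2 = 4*4 + 1 = 17.

0/1, 1/4, 4/17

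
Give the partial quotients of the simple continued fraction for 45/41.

[1; 10, 4]

Run the Euclidean algorithm on 45 and 41; the successive quotients are the partial quotients a_0, a_1, ... (each step inverts the fractional part left over by the previous one):
  45 = 1*41 + 4, so a_0 = 1.
  41 = 10*4 + 1, so a_1 = 10.
  4 = 4*1 + 0, so a_2 = 4.
The remainder reaches 0 after 3 divisions, so the expansion has 3 partial quotients, read off in order.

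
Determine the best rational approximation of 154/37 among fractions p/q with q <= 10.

25/6

Expand x = 154/37 as a continued fraction with the Euclidean algorithm:
  154 = 4*37 + 6, so a_0 = 4.
  37 = 6*6 + 1, so a_1 = 6.
  6 = 6*1 + 0, so a_2 = 6.
so x = [4; 6, 6].
Convergents (p_i = a_i*p_{i-1} + p_{i-2}, q_i = a_i*q_{i-1} + q_{i-2} with p_{-2}=0, p_{-1}=1, q_{-2}=1, q_{-1}=0), until the denominator exceeds 10:
  i=0: a_0=4, p_0 = 4*1 + 0 = 4, q_0 = 4*0 + 1 = 1.
  i=1: a_1=6, p_1 = 6*4 + 1 = 25, q_1 = 6*1 + 0 = 6.
  i=2: a_2=6, p_2 = 6*25 + 4 = 154, q_2 = 6*6 + 1 = 37.
q_2 = 37 > 10, so the last convergent with denominator <= 10 is p_1/q_1 = 25/6.
The closest fraction with denominator <= 10 is either p_1/q_1 or the intermediate fraction (k*p_1 + p_0)/(k*q_1 + q_0) with the largest k >= 1 whose denominator stays <= 10; these approach x as k grows, and every other convergent or intermediate fraction in range is farther away.
Largest k: floor((10 - q_0)/q_1) = floor((10 - 1)/6) = 1.
That gives (1*25 + 4)/(1*6 + 1) = 29/7.
Compare the errors: |x - 25/6| = |154*6 - 25*37|/(37*6) = 1/222, and |x - 29/7| = |154*7 - 29*37|/(37*7) = 5/259.
Cross-multiplying, 1*259 = 259 < 1110 = 5*222, so 1/222 is smaller: the convergent 25/6 is closer to x than 29/7.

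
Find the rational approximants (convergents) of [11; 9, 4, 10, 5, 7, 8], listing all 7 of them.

11/1, 100/9, 411/37, 4210/379, 21461/1932, 154437/13903, 1256957/113156

Using the convergent recurrence p_i = a_i*p_{i-1} + p_{i-2}, q_i = a_i*q_{i-1} + q_{i-2} with p_{-2}=0, p_{-1}=1, q_{-2}=1, q_{-1}=0:
  i=0: a_0=11, p_0 = 11*1 + 0 = 11, q_0 = 11*0 + 1 = 1.
  i=1: a_1=9, p_1 = 9*11 + 1 = 100, q_1 = 9*1 + 0 = 9.
  i=2: a_2=4, p_2 = 4*100 + 11 = 411, q_2 = 4*9 + 1 = 37.
  i=3: a_3=10, p_3 = 10*411 + 100 = 4210, q_3 = 10*37 + 9 = 379.
  i=4: a_4=5, p_4 = 5*4210 + 411 = 21461, q_4 = 5*379 + 37 = 1932.
  i=5: a_5=7, p_5 = 7*21461 + 4210 = 154437, q_5 = 7*1932 + 379 = 13903.
  i=6: a_6=8, p_6 = 8*154437 + 21461 = 1256957, q_6 = 8*13903 + 1932 = 113156.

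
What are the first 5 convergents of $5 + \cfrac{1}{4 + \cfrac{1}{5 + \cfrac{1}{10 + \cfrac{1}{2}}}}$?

Using the convergent recurrence p_i = a_i*p_{i-1} + p_{i-2}, q_i = a_i*q_{i-1} + q_{i-2} with p_{-2}=0, p_{-1}=1, q_{-2}=1, q_{-1}=0:
  i=0: a_0=5, p_0 = 5*1 + 0 = 5, q_0 = 5*0 + 1 = 1.
  i=1: a_1=4, p_1 = 4*5 + 1 = 21, q_1 = 4*1 + 0 = 4.
  i=2: a_2=5, p_2 = 5*21 + 5 = 110, q_2 = 5*4 + 1 = 21.
  i=3: a_3=10, p_3 = 10*110 + 21 = 1121, q_3 = 10*21 + 4 = 214.
  i=4: a_4=2, p_4 = 2*1121 + 110 = 2352, q_4 = 2*214 + 21 = 449.

5/1, 21/4, 110/21, 1121/214, 2352/449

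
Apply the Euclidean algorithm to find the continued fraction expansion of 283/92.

Run the Euclidean algorithm on 283 and 92; the successive quotients are the partial quotients a_0, a_1, ... (each step inverts the fractional part left over by the previous one):
  283 = 3*92 + 7, so a_0 = 3.
  92 = 13*7 + 1, so a_1 = 13.
  7 = 7*1 + 0, so a_2 = 7.
The remainder reaches 0 after 3 divisions, so the expansion has 3 partial quotients, read off in order.

[3; 13, 7]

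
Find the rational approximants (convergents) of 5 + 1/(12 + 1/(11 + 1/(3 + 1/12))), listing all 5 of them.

Using the convergent recurrence p_i = a_i*p_{i-1} + p_{i-2}, q_i = a_i*q_{i-1} + q_{i-2} with p_{-2}=0, p_{-1}=1, q_{-2}=1, q_{-1}=0:
  i=0: a_0=5, p_0 = 5*1 + 0 = 5, q_0 = 5*0 + 1 = 1.
  i=1: a_1=12, p_1 = 12*5 + 1 = 61, q_1 = 12*1 + 0 = 12.
  i=2: a_2=11, p_2 = 11*61 + 5 = 676, q_2 = 11*12 + 1 = 133.
  i=3: a_3=3, p_3 = 3*676 + 61 = 2089, q_3 = 3*133 + 12 = 411.
  i=4: a_4=12, p_4 = 12*2089 + 676 = 25744, q_4 = 12*411 + 133 = 5065.

5/1, 61/12, 676/133, 2089/411, 25744/5065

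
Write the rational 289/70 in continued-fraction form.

[4; 7, 1, 3, 2]

Run the Euclidean algorithm on 289 and 70; the successive quotients are the partial quotients a_0, a_1, ... (each step inverts the fractional part left over by the previous one):
  289 = 4*70 + 9, so a_0 = 4.
  70 = 7*9 + 7, so a_1 = 7.
  9 = 1*7 + 2, so a_2 = 1.
  7 = 3*2 + 1, so a_3 = 3.
  2 = 2*1 + 0, so a_4 = 2.
The remainder reaches 0 after 5 divisions, so the expansion has 5 partial quotients, read off in order.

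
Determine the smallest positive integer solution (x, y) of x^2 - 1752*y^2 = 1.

(x, y) = (293, 7)

First expand sqrt(1752) as a continued fraction. With x_i = (sqrt(1752) + m_i)/d_i and (m_0, d_0) = (0, 1): a_0 = floor(sqrt(1752)) = 41, since 41^2 = 1681 <= 1752 < 1764 = 42^2.
Iterate m_{i+1} = d_i*a_i - m_i, d_{i+1} = (1752 - m_{i+1}^2)/d_i, a_{i+1} = floor((a_0 + m_{i+1})/d_{i+1}):
  m_1 = 1*41 - 0 = 41, d_1 = (1752 - 41^2)/1 = 71/1 = 71, a_1 = floor((41 + 41)/71) = 1.
  m_2 = 71*1 - 41 = 30, d_2 = (1752 - 30^2)/71 = 852/71 = 12, a_2 = floor((41 + 30)/12) = 5.
  m_3 = 12*5 - 30 = 30, d_3 = (1752 - 30^2)/12 = 852/12 = 71, a_3 = floor((41 + 30)/71) = 1.
  m_4 = 71*1 - 30 = 41, d_4 = (1752 - 41^2)/71 = 71/71 = 1, a_4 = floor((41 + 41)/1) = 82.
  m_5 = 1*82 - 41 = 41, d_5 = (1752 - 41^2)/1 = 71/1 = 71: (m_5, d_5) = (m_1, d_1) = (41, 71), so from here the quotients repeat a_1, ..., a_4; the period length is 4.
So sqrt(1752) = [41; (1, 5, 1, 82)] with period length k = 4.
k is even, so the fundamental solution of x^2 - 1752y^2 = 1 is (p_{k-1}, q_{k-1}) = (p_3, q_3); compute convergents through index 3.
Convergents (p_i = a_i*p_{i-1} + p_{i-2}, q_i = a_i*q_{i-1} + q_{i-2} with p_{-2}=0, p_{-1}=1, q_{-2}=1, q_{-1}=0):
  i=0: a_0=41, p_0 = 41*1 + 0 = 41, q_0 = 41*0 + 1 = 1.
  i=1: a_1=1, p_1 = 1*41 + 1 = 42, q_1 = 1*1 + 0 = 1.
  i=2: a_2=5, p_2 = 5*42 + 41 = 251, q_2 = 5*1 + 1 = 6.
  i=3: a_3=1, p_3 = 1*251 + 42 = 293, q_3 = 1*6 + 1 = 7.
Check: 293^2 - 1752*7^2 = 85849 - 85848 = 1, so (x, y) = (293, 7) solves the equation, and by the theorem it is the least positive solution.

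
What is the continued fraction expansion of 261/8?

[32; 1, 1, 1, 2]

Run the Euclidean algorithm on 261 and 8; the successive quotients are the partial quotients a_0, a_1, ... (each step inverts the fractional part left over by the previous one):
  261 = 32*8 + 5, so a_0 = 32.
  8 = 1*5 + 3, so a_1 = 1.
  5 = 1*3 + 2, so a_2 = 1.
  3 = 1*2 + 1, so a_3 = 1.
  2 = 2*1 + 0, so a_4 = 2.
The remainder reaches 0 after 5 divisions, so the expansion has 5 partial quotients, read off in order.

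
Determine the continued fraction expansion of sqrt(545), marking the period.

[23; (2, 1, 8, 1, 2, 46)]

Write x_i = (sqrt(545) + m_i)/d_i with (m_0, d_0) = (0, 1). a_0 = floor(sqrt(545)) = 23, since 23^2 = 529 <= 545 < 576 = 24^2.
Iterate m_{i+1} = d_i*a_i - m_i, d_{i+1} = (545 - m_{i+1}^2)/d_i, a_{i+1} = floor((a_0 + m_{i+1})/d_{i+1}):
  m_1 = 1*23 - 0 = 23, d_1 = (545 - 23^2)/1 = 16/1 = 16, a_1 = floor((23 + 23)/16) = 2.
  m_2 = 16*2 - 23 = 9, d_2 = (545 - 9^2)/16 = 464/16 = 29, a_2 = floor((23 + 9)/29) = 1.
  m_3 = 29*1 - 9 = 20, d_3 = (545 - 20^2)/29 = 145/29 = 5, a_3 = floor((23 + 20)/5) = 8.
  m_4 = 5*8 - 20 = 20, d_4 = (545 - 20^2)/5 = 145/5 = 29, a_4 = floor((23 + 20)/29) = 1.
  m_5 = 29*1 - 20 = 9, d_5 = (545 - 9^2)/29 = 464/29 = 16, a_5 = floor((23 + 9)/16) = 2.
  m_6 = 16*2 - 9 = 23, d_6 = (545 - 23^2)/16 = 16/16 = 1, a_6 = floor((23 + 23)/1) = 46.
  m_7 = 1*46 - 23 = 23, d_7 = (545 - 23^2)/1 = 16/1 = 16: (m_7, d_7) = (m_1, d_1) = (23, 16), so from here the quotients repeat a_1, ..., a_6; the period length is 6.
Hence the expansion of sqrt(545) is a_0 = 23 followed by the repeating block 2, 1, 8, 1, 2, 46 (period 6).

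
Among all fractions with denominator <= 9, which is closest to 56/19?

Expand x = 56/19 as a continued fraction with the Euclidean algorithm:
  56 = 2*19 + 18, so a_0 = 2.
  19 = 1*18 + 1, so a_1 = 1.
  18 = 18*1 + 0, so a_2 = 18.
so x = [2; 1, 18].
Convergents (p_i = a_i*p_{i-1} + p_{i-2}, q_i = a_i*q_{i-1} + q_{i-2} with p_{-2}=0, p_{-1}=1, q_{-2}=1, q_{-1}=0), until the denominator exceeds 9:
  i=0: a_0=2, p_0 = 2*1 + 0 = 2, q_0 = 2*0 + 1 = 1.
  i=1: a_1=1, p_1 = 1*2 + 1 = 3, q_1 = 1*1 + 0 = 1.
  i=2: a_2=18, p_2 = 18*3 + 2 = 56, q_2 = 18*1 + 1 = 19.
q_2 = 19 > 9, so the last convergent with denominator <= 9 is p_1/q_1 = 3/1.
The closest fraction with denominator <= 9 is either p_1/q_1 or the intermediate fraction (k*p_1 + p_0)/(k*q_1 + q_0) with the largest k >= 1 whose denominator stays <= 9; these approach x as k grows, and every other convergent or intermediate fraction in range is farther away.
Largest k: floor((9 - q_0)/q_1) = floor((9 - 1)/1) = 8.
That gives (8*3 + 2)/(8*1 + 1) = 26/9.
Compare the errors: |x - 3/1| = |56*1 - 3*19|/(19*1) = 1/19, and |x - 26/9| = |56*9 - 26*19|/(19*9) = 10/171.
Cross-multiplying, 1*171 = 171 < 190 = 10*19, so 1/19 is smaller: the convergent 3/1 is closer to x than 26/9.

3/1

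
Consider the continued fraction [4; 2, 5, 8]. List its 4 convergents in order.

4/1, 9/2, 49/11, 401/90

Using the convergent recurrence p_i = a_i*p_{i-1} + p_{i-2}, q_i = a_i*q_{i-1} + q_{i-2} with p_{-2}=0, p_{-1}=1, q_{-2}=1, q_{-1}=0:
  i=0: a_0=4, p_0 = 4*1 + 0 = 4, q_0 = 4*0 + 1 = 1.
  i=1: a_1=2, p_1 = 2*4 + 1 = 9, q_1 = 2*1 + 0 = 2.
  i=2: a_2=5, p_2 = 5*9 + 4 = 49, q_2 = 5*2 + 1 = 11.
  i=3: a_3=8, p_3 = 8*49 + 9 = 401, q_3 = 8*11 + 2 = 90.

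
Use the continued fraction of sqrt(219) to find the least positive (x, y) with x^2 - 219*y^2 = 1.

First expand sqrt(219) as a continued fraction. With x_i = (sqrt(219) + m_i)/d_i and (m_0, d_0) = (0, 1): a_0 = floor(sqrt(219)) = 14, since 14^2 = 196 <= 219 < 225 = 15^2.
Iterate m_{i+1} = d_i*a_i - m_i, d_{i+1} = (219 - m_{i+1}^2)/d_i, a_{i+1} = floor((a_0 + m_{i+1})/d_{i+1}):
  m_1 = 1*14 - 0 = 14, d_1 = (219 - 14^2)/1 = 23/1 = 23, a_1 = floor((14 + 14)/23) = 1.
  m_2 = 23*1 - 14 = 9, d_2 = (219 - 9^2)/23 = 138/23 = 6, a_2 = floor((14 + 9)/6) = 3.
  m_3 = 6*3 - 9 = 9, d_3 = (219 - 9^2)/6 = 138/6 = 23, a_3 = floor((14 + 9)/23) = 1.
  m_4 = 23*1 - 9 = 14, d_4 = (219 - 14^2)/23 = 23/23 = 1, a_4 = floor((14 + 14)/1) = 28.
  m_5 = 1*28 - 14 = 14, d_5 = (219 - 14^2)/1 = 23/1 = 23: (m_5, d_5) = (m_1, d_1) = (14, 23), so from here the quotients repeat a_1, ..., a_4; the period length is 4.
So sqrt(219) = [14; (1, 3, 1, 28)] with period length k = 4.
k is even, so the fundamental solution of x^2 - 219y^2 = 1 is (p_{k-1}, q_{k-1}) = (p_3, q_3); compute convergents through index 3.
Convergents (p_i = a_i*p_{i-1} + p_{i-2}, q_i = a_i*q_{i-1} + q_{i-2} with p_{-2}=0, p_{-1}=1, q_{-2}=1, q_{-1}=0):
  i=0: a_0=14, p_0 = 14*1 + 0 = 14, q_0 = 14*0 + 1 = 1.
  i=1: a_1=1, p_1 = 1*14 + 1 = 15, q_1 = 1*1 + 0 = 1.
  i=2: a_2=3, p_2 = 3*15 + 14 = 59, q_2 = 3*1 + 1 = 4.
  i=3: a_3=1, p_3 = 1*59 + 15 = 74, q_3 = 1*4 + 1 = 5.
Check: 74^2 - 219*5^2 = 5476 - 5475 = 1, so (x, y) = (74, 5) solves the equation, and by the theorem it is the least positive solution.

(x, y) = (74, 5)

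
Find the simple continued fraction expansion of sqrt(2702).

[51; (1, 50, 1, 102)]

Write x_i = (sqrt(2702) + m_i)/d_i with (m_0, d_0) = (0, 1). a_0 = floor(sqrt(2702)) = 51, since 51^2 = 2601 <= 2702 < 2704 = 52^2.
Iterate m_{i+1} = d_i*a_i - m_i, d_{i+1} = (2702 - m_{i+1}^2)/d_i, a_{i+1} = floor((a_0 + m_{i+1})/d_{i+1}):
  m_1 = 1*51 - 0 = 51, d_1 = (2702 - 51^2)/1 = 101/1 = 101, a_1 = floor((51 + 51)/101) = 1.
  m_2 = 101*1 - 51 = 50, d_2 = (2702 - 50^2)/101 = 202/101 = 2, a_2 = floor((51 + 50)/2) = 50.
  m_3 = 2*50 - 50 = 50, d_3 = (2702 - 50^2)/2 = 202/2 = 101, a_3 = floor((51 + 50)/101) = 1.
  m_4 = 101*1 - 50 = 51, d_4 = (2702 - 51^2)/101 = 101/101 = 1, a_4 = floor((51 + 51)/1) = 102.
  m_5 = 1*102 - 51 = 51, d_5 = (2702 - 51^2)/1 = 101/1 = 101: (m_5, d_5) = (m_1, d_1) = (51, 101), so from here the quotients repeat a_1, ..., a_4; the period length is 4.
Hence the expansion of sqrt(2702) is a_0 = 51 followed by the repeating block 1, 50, 1, 102 (period 4).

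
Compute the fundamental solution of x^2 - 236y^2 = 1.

(x, y) = (561799, 36570)

First expand sqrt(236) as a continued fraction. With x_i = (sqrt(236) + m_i)/d_i and (m_0, d_0) = (0, 1): a_0 = floor(sqrt(236)) = 15, since 15^2 = 225 <= 236 < 256 = 16^2.
Iterate m_{i+1} = d_i*a_i - m_i, d_{i+1} = (236 - m_{i+1}^2)/d_i, a_{i+1} = floor((a_0 + m_{i+1})/d_{i+1}):
  m_1 = 1*15 - 0 = 15, d_1 = (236 - 15^2)/1 = 11/1 = 11, a_1 = floor((15 + 15)/11) = 2.
  m_2 = 11*2 - 15 = 7, d_2 = (236 - 7^2)/11 = 187/11 = 17, a_2 = floor((15 + 7)/17) = 1.
  m_3 = 17*1 - 7 = 10, d_3 = (236 - 10^2)/17 = 136/17 = 8, a_3 = floor((15 + 10)/8) = 3.
  m_4 = 8*3 - 10 = 14, d_4 = (236 - 14^2)/8 = 40/8 = 5, a_4 = floor((15 + 14)/5) = 5.
  m_5 = 5*5 - 14 = 11, d_5 = (236 - 11^2)/5 = 115/5 = 23, a_5 = floor((15 + 11)/23) = 1.
  m_6 = 23*1 - 11 = 12, d_6 = (236 - 12^2)/23 = 92/23 = 4, a_6 = floor((15 + 12)/4) = 6.
  m_7 = 4*6 - 12 = 12, d_7 = (236 - 12^2)/4 = 92/4 = 23, a_7 = floor((15 + 12)/23) = 1.
  m_8 = 23*1 - 12 = 11, d_8 = (236 - 11^2)/23 = 115/23 = 5, a_8 = floor((15 + 11)/5) = 5.
  m_9 = 5*5 - 11 = 14, d_9 = (236 - 14^2)/5 = 40/5 = 8, a_9 = floor((15 + 14)/8) = 3.
  m_10 = 8*3 - 14 = 10, d_10 = (236 - 10^2)/8 = 136/8 = 17, a_10 = floor((15 + 10)/17) = 1.
  m_11 = 17*1 - 10 = 7, d_11 = (236 - 7^2)/17 = 187/17 = 11, a_11 = floor((15 + 7)/11) = 2.
  m_12 = 11*2 - 7 = 15, d_12 = (236 - 15^2)/11 = 11/11 = 1, a_12 = floor((15 + 15)/1) = 30.
  m_13 = 1*30 - 15 = 15, d_13 = (236 - 15^2)/1 = 11/1 = 11: (m_13, d_13) = (m_1, d_1) = (15, 11), so from here the quotients repeat a_1, ..., a_12; the period length is 12.
So sqrt(236) = [15; (2, 1, 3, 5, 1, 6, 1, 5, 3, 1, 2, 30)] with period length k = 12.
k is even, so the fundamental solution of x^2 - 236y^2 = 1 is (p_{k-1}, q_{k-1}) = (p_11, q_11); compute convergents through index 11.
Convergents (p_i = a_i*p_{i-1} + p_{i-2}, q_i = a_i*q_{i-1} + q_{i-2} with p_{-2}=0, p_{-1}=1, q_{-2}=1, q_{-1}=0):
  i=0: a_0=15, p_0 = 15*1 + 0 = 15, q_0 = 15*0 + 1 = 1.
  i=1: a_1=2, p_1 = 2*15 + 1 = 31, q_1 = 2*1 + 0 = 2.
  i=2: a_2=1, p_2 = 1*31 + 15 = 46, q_2 = 1*2 + 1 = 3.
  i=3: a_3=3, p_3 = 3*46 + 31 = 169, q_3 = 3*3 + 2 = 11.
  i=4: a_4=5, p_4 = 5*169 + 46 = 891, q_4 = 5*11 + 3 = 58.
  i=5: a_5=1, p_5 = 1*891 + 169 = 1060, q_5 = 1*58 + 11 = 69.
  i=6: a_6=6, p_6 = 6*1060 + 891 = 7251, q_6 = 6*69 + 58 = 472.
  i=7: a_7=1, p_7 = 1*7251 + 1060 = 8311, q_7 = 1*472 + 69 = 541.
  i=8: a_8=5, p_8 = 5*8311 + 7251 = 48806, q_8 = 5*541 + 472 = 3177.
  i=9: a_9=3, p_9 = 3*48806 + 8311 = 154729, q_9 = 3*3177 + 541 = 10072.
  i=10: a_10=1, p_10 = 1*154729 + 48806 = 203535, q_10 = 1*10072 + 3177 = 13249.
  i=11: a_11=2, p_11 = 2*203535 + 154729 = 561799, q_11 = 2*13249 + 10072 = 36570.
Check: 561799^2 - 236*36570^2 = 315618116401 - 315618116400 = 1, so (x, y) = (561799, 36570) solves the equation, and by the theorem it is the least positive solution.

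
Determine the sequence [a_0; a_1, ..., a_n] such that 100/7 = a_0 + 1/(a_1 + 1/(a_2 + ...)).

Run the Euclidean algorithm on 100 and 7; the successive quotients are the partial quotients a_0, a_1, ... (each step inverts the fractional part left over by the previous one):
  100 = 14*7 + 2, so a_0 = 14.
  7 = 3*2 + 1, so a_1 = 3.
  2 = 2*1 + 0, so a_2 = 2.
The remainder reaches 0 after 3 divisions, so the expansion has 3 partial quotients, read off in order.

[14; 3, 2]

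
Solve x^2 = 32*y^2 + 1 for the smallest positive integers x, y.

First expand sqrt(32) as a continued fraction. With x_i = (sqrt(32) + m_i)/d_i and (m_0, d_0) = (0, 1): a_0 = floor(sqrt(32)) = 5, since 5^2 = 25 <= 32 < 36 = 6^2.
Iterate m_{i+1} = d_i*a_i - m_i, d_{i+1} = (32 - m_{i+1}^2)/d_i, a_{i+1} = floor((a_0 + m_{i+1})/d_{i+1}):
  m_1 = 1*5 - 0 = 5, d_1 = (32 - 5^2)/1 = 7/1 = 7, a_1 = floor((5 + 5)/7) = 1.
  m_2 = 7*1 - 5 = 2, d_2 = (32 - 2^2)/7 = 28/7 = 4, a_2 = floor((5 + 2)/4) = 1.
  m_3 = 4*1 - 2 = 2, d_3 = (32 - 2^2)/4 = 28/4 = 7, a_3 = floor((5 + 2)/7) = 1.
  m_4 = 7*1 - 2 = 5, d_4 = (32 - 5^2)/7 = 7/7 = 1, a_4 = floor((5 + 5)/1) = 10.
  m_5 = 1*10 - 5 = 5, d_5 = (32 - 5^2)/1 = 7/1 = 7: (m_5, d_5) = (m_1, d_1) = (5, 7), so from here the quotients repeat a_1, ..., a_4; the period length is 4.
So sqrt(32) = [5; (1, 1, 1, 10)] with period length k = 4.
k is even, so the fundamental solution of x^2 - 32y^2 = 1 is (p_{k-1}, q_{k-1}) = (p_3, q_3); compute convergents through index 3.
Convergents (p_i = a_i*p_{i-1} + p_{i-2}, q_i = a_i*q_{i-1} + q_{i-2} with p_{-2}=0, p_{-1}=1, q_{-2}=1, q_{-1}=0):
  i=0: a_0=5, p_0 = 5*1 + 0 = 5, q_0 = 5*0 + 1 = 1.
  i=1: a_1=1, p_1 = 1*5 + 1 = 6, q_1 = 1*1 + 0 = 1.
  i=2: a_2=1, p_2 = 1*6 + 5 = 11, q_2 = 1*1 + 1 = 2.
  i=3: a_3=1, p_3 = 1*11 + 6 = 17, q_3 = 1*2 + 1 = 3.
Check: 17^2 - 32*3^2 = 289 - 288 = 1, so (x, y) = (17, 3) solves the equation, and by the theorem it is the least positive solution.

(x, y) = (17, 3)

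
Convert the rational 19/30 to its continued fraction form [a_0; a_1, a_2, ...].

Run the Euclidean algorithm on 19 and 30; the successive quotients are the partial quotients a_0, a_1, ... (each step inverts the fractional part left over by the previous one):
  19 = 0*30 + 19, so a_0 = 0.
  30 = 1*19 + 11, so a_1 = 1.
  19 = 1*11 + 8, so a_2 = 1.
  11 = 1*8 + 3, so a_3 = 1.
  8 = 2*3 + 2, so a_4 = 2.
  3 = 1*2 + 1, so a_5 = 1.
  2 = 2*1 + 0, so a_6 = 2.
The remainder reaches 0 after 7 divisions, so the expansion has 7 partial quotients, read off in order.

[0; 1, 1, 1, 2, 1, 2]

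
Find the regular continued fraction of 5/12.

Run the Euclidean algorithm on 5 and 12; the successive quotients are the partial quotients a_0, a_1, ... (each step inverts the fractional part left over by the previous one):
  5 = 0*12 + 5, so a_0 = 0.
  12 = 2*5 + 2, so a_1 = 2.
  5 = 2*2 + 1, so a_2 = 2.
  2 = 2*1 + 0, so a_3 = 2.
The remainder reaches 0 after 4 divisions, so the expansion has 4 partial quotients, read off in order.

[0; 2, 2, 2]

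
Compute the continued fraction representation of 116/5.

[23; 5]

Run the Euclidean algorithm on 116 and 5; the successive quotients are the partial quotients a_0, a_1, ... (each step inverts the fractional part left over by the previous one):
  116 = 23*5 + 1, so a_0 = 23.
  5 = 5*1 + 0, so a_1 = 5.
The remainder reaches 0 after 2 divisions, so the expansion has 2 partial quotients, read off in order.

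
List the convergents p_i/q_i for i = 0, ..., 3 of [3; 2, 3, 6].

3/1, 7/2, 24/7, 151/44

Using the convergent recurrence p_i = a_i*p_{i-1} + p_{i-2}, q_i = a_i*q_{i-1} + q_{i-2} with p_{-2}=0, p_{-1}=1, q_{-2}=1, q_{-1}=0:
  i=0: a_0=3, p_0 = 3*1 + 0 = 3, q_0 = 3*0 + 1 = 1.
  i=1: a_1=2, p_1 = 2*3 + 1 = 7, q_1 = 2*1 + 0 = 2.
  i=2: a_2=3, p_2 = 3*7 + 3 = 24, q_2 = 3*2 + 1 = 7.
  i=3: a_3=6, p_3 = 6*24 + 7 = 151, q_3 = 6*7 + 2 = 44.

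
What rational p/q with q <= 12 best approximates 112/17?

Expand x = 112/17 as a continued fraction with the Euclidean algorithm:
  112 = 6*17 + 10, so a_0 = 6.
  17 = 1*10 + 7, so a_1 = 1.
  10 = 1*7 + 3, so a_2 = 1.
  7 = 2*3 + 1, so a_3 = 2.
  3 = 3*1 + 0, so a_4 = 3.
so x = [6; 1, 1, 2, 3].
Convergents (p_i = a_i*p_{i-1} + p_{i-2}, q_i = a_i*q_{i-1} + q_{i-2} with p_{-2}=0, p_{-1}=1, q_{-2}=1, q_{-1}=0), until the denominator exceeds 12:
  i=0: a_0=6, p_0 = 6*1 + 0 = 6, q_0 = 6*0 + 1 = 1.
  i=1: a_1=1, p_1 = 1*6 + 1 = 7, q_1 = 1*1 + 0 = 1.
  i=2: a_2=1, p_2 = 1*7 + 6 = 13, q_2 = 1*1 + 1 = 2.
  i=3: a_3=2, p_3 = 2*13 + 7 = 33, q_3 = 2*2 + 1 = 5.
  i=4: a_4=3, p_4 = 3*33 + 13 = 112, q_4 = 3*5 + 2 = 17.
q_4 = 17 > 12, so the last convergent with denominator <= 12 is p_3/q_3 = 33/5.
The closest fraction with denominator <= 12 is either p_3/q_3 or the intermediate fraction (k*p_3 + p_2)/(k*q_3 + q_2) with the largest k >= 1 whose denominator stays <= 12; these approach x as k grows, and every other convergent or intermediate fraction in range is farther away.
Largest k: floor((12 - q_2)/q_3) = floor((12 - 2)/5) = 2.
That gives (2*33 + 13)/(2*5 + 2) = 79/12.
Compare the errors: |x - 33/5| = |112*5 - 33*17|/(17*5) = 1/85, and |x - 79/12| = |112*12 - 79*17|/(17*12) = 1/204.
Cross-multiplying, 1*85 = 85 < 204 = 1*204, so 1/204 is smaller: the intermediate fraction 79/12 is closer to x than 33/5.

79/12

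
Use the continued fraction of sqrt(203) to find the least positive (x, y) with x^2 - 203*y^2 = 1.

First expand sqrt(203) as a continued fraction. With x_i = (sqrt(203) + m_i)/d_i and (m_0, d_0) = (0, 1): a_0 = floor(sqrt(203)) = 14, since 14^2 = 196 <= 203 < 225 = 15^2.
Iterate m_{i+1} = d_i*a_i - m_i, d_{i+1} = (203 - m_{i+1}^2)/d_i, a_{i+1} = floor((a_0 + m_{i+1})/d_{i+1}):
  m_1 = 1*14 - 0 = 14, d_1 = (203 - 14^2)/1 = 7/1 = 7, a_1 = floor((14 + 14)/7) = 4.
  m_2 = 7*4 - 14 = 14, d_2 = (203 - 14^2)/7 = 7/7 = 1, a_2 = floor((14 + 14)/1) = 28.
  m_3 = 1*28 - 14 = 14, d_3 = (203 - 14^2)/1 = 7/1 = 7: (m_3, d_3) = (m_1, d_1) = (14, 7), so from here the quotients repeat a_1, a_2; the period length is 2.
So sqrt(203) = [14; (4, 28)] with period length k = 2.
k is even, so the fundamental solution of x^2 - 203y^2 = 1 is (p_{k-1}, q_{k-1}) = (p_1, q_1); compute convergents through index 1.
Convergents (p_i = a_i*p_{i-1} + p_{i-2}, q_i = a_i*q_{i-1} + q_{i-2} with p_{-2}=0, p_{-1}=1, q_{-2}=1, q_{-1}=0):
  i=0: a_0=14, p_0 = 14*1 + 0 = 14, q_0 = 14*0 + 1 = 1.
  i=1: a_1=4, p_1 = 4*14 + 1 = 57, q_1 = 4*1 + 0 = 4.
Check: 57^2 - 203*4^2 = 3249 - 3248 = 1, so (x, y) = (57, 4) solves the equation, and by the theorem it is the least positive solution.

(x, y) = (57, 4)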